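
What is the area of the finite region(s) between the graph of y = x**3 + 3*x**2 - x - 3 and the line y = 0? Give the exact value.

8

The curve meets the x-axis where x**3 + 3*x**2 - x - 3 = 0, i.e. (x - 1)*(x + 1)*(x + 3) = 0, at x = -3, -1, 1.
On [-3, -1] the curve lies above the axis; ∫[-3,-1] (x**3 + 3*x**2 - x - 3) dx = 4, giving area 4.
On [-1, 1] the curve lies below the axis; ∫[-1,1] (x**3 + 3*x**2 - x - 3) dx = -4, giving area 4.
Total area = 4 + 4 = 8.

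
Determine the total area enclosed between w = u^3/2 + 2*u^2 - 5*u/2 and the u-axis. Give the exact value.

443/12

The curve meets the u-axis where u^3/2 + 2*u^2 - 5*u/2 = 0, i.e. u*(u - 1)*(u + 5)/2 = 0, at u = -5, 0, 1.
On [-5, 0] the curve lies above the axis; ∫[-5,0] (u^3/2 + 2*u^2 - 5*u/2) du = 875/24, giving area 875/24.
On [0, 1] the curve lies below the axis; ∫[0,1] (u^3/2 + 2*u^2 - 5*u/2) du = -11/24, giving area 11/24.
Total area = 875/24 + 11/24 = 443/12.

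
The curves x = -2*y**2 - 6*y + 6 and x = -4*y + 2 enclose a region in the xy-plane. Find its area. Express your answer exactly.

Both boundary curves give x as a function of y, so integrate with respect to y. Setting them equal: -2*y**2 - 2*y + 4 = 0, i.e. -2*(y - 1)*(y + 2) = 0, so they meet at y = -2, 1.
For y in [-2, 1], x = -2*y**2 - 6*y + 6 is on the right; area = ∫[-2,1] (-2*y**2 - 2*y + 4) dy = 9.

9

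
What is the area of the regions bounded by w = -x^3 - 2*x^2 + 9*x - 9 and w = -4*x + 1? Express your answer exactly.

Set the curves equal: -x^3 - 2*x^2 + 9*x - 9 = -4*x + 1, so -x^3 - 2*x^2 + 13*x - 10 = 0, which factors as -(x - 2)*(x - 1)*(x + 5) = 0. The curves meet at x = -5, 1, 2.
On [-5, 1], w = -4*x + 1 is on top; that piece has area ∫[-5,1] (-(-x^3 - 2*x^2 + 13*x - 10)) dx = 144.
On [1, 2], w = -x^3 - 2*x^2 + 9*x - 9 is on top; that piece has area ∫[1,2] (-x^3 - 2*x^2 + 13*x - 10) dx = 13/12.
Total enclosed area = 144 + 13/12 = 1741/12.

1741/12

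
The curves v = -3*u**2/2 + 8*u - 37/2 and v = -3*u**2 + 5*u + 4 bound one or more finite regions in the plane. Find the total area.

128

Set the curves equal: -3*u**2/2 + 8*u - 37/2 = -3*u**2 + 5*u + 4, so 3*u**2/2 + 3*u - 45/2 = 0, which factors as 3*(u - 3)*(u + 5)/2 = 0. The curves meet at u = -5, 3.
On [-5, 3], v = -3*u**2 + 5*u + 4 is on top; that piece has area ∫[-5,3] (-(3*u**2/2 + 3*u - 45/2)) du = 128.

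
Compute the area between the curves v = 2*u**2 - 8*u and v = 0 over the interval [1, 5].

68/3

The difference (2*u**2 - 8*u) - (0) = 2*u**2 - 8*u changes sign at u = 4 inside [1, 5], so split the integral there.
∫[1,4] (2*u**2 - 8*u) du = -18; the area of that piece is 18.
∫[4,5] (2*u**2 - 8*u) du = 14/3.
Total area = 18 + 14/3 = 68/3.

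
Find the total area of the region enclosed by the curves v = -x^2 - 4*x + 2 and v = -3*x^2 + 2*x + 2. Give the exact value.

Set the curves equal: -x^2 - 4*x + 2 = -3*x^2 + 2*x + 2, so 2*x^2 - 6*x = 0, which factors as 2*x*(x - 3) = 0. The curves meet at x = 0, 3.
On [0, 3], v = -3*x^2 + 2*x + 2 is on top; that piece has area ∫[0,3] (-(2*x^2 - 6*x)) dx = 9.

9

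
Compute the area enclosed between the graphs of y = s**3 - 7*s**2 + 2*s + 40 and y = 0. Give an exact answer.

Set the curves equal: s**3 - 7*s**2 + 2*s + 40 = 0, so s**3 - 7*s**2 + 2*s + 40 = 0, which factors as (s - 5)*(s - 4)*(s + 2) = 0. The curves meet at s = -2, 4, 5.
On [-2, 4], y = s**3 - 7*s**2 + 2*s + 40 is on top; that piece has area ∫[-2,4] (s**3 - 7*s**2 + 2*s + 40) ds = 144.
On [4, 5], y = 0 is on top; that piece has area ∫[4,5] (-(s**3 - 7*s**2 + 2*s + 40)) ds = 13/12.
Total enclosed area = 144 + 13/12 = 1741/12.

1741/12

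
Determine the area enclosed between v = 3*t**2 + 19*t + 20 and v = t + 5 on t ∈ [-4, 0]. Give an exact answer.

34

The difference (3*t**2 + 19*t + 20) - (t + 5) = 3*t**2 + 18*t + 15 changes sign at t = -1 inside [-4, 0], so split the integral there.
∫[-4,-1] (3*t**2 + 18*t + 15) dt = -27; the area of that piece is 27.
∫[-1,0] (3*t**2 + 18*t + 15) dt = 7.
Total area = 27 + 7 = 34.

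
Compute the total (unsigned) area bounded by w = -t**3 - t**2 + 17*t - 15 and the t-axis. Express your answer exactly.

568/3

The curve meets the t-axis where -t**3 - t**2 + 17*t - 15 = 0, i.e. -(t - 3)*(t - 1)*(t + 5) = 0, at t = -5, 1, 3.
On [-5, 1] the curve lies below the axis; ∫[-5,1] (-t**3 - t**2 + 17*t - 15) dt = -180, giving area 180.
On [1, 3] the curve lies above the axis; ∫[1,3] (-t**3 - t**2 + 17*t - 15) dt = 28/3, giving area 28/3.
Total area = 180 + 28/3 = 568/3.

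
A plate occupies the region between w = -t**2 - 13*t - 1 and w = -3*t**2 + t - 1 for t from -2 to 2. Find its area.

The difference (-t**2 - 13*t - 1) - (-3*t**2 + t - 1) = 2*t**2 - 14*t changes sign at t = 0 inside [-2, 2], so split the integral there.
∫[-2,0] (2*t**2 - 14*t) dt = 100/3.
∫[0,2] (2*t**2 - 14*t) dt = -68/3; the area of that piece is 68/3.
Total area = 100/3 + 68/3 = 56.

56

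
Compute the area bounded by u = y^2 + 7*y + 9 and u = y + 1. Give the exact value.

Both boundary curves give u as a function of y, so integrate with respect to y. Setting them equal: y^2 + 6*y + 8 = 0, i.e. (y + 2)*(y + 4) = 0, so they meet at y = -4, -2.
For y in [-4, -2], u = y^2 + 7*y + 9 is on the left; area = ∫[-4,-2] (-(y^2 + 6*y + 8)) dy = 4/3.

4/3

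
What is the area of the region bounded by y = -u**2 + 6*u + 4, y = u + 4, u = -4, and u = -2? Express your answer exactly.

146/3

On [-4, -2], (-u**2 + 6*u + 4) - (u + 4) = -u**2 + 5*u is ≤ 0 throughout, so the area is a single integral of |-u**2 + 5*u|.
∫[-4,-2] (-u**2 + 5*u) du = -146/3; the area of that piece is 146/3.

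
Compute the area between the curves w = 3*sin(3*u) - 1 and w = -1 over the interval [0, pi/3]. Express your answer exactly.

On [0, pi/3], (3*sin(3*u) - 1) - (-1) = 3*sin(3*u) is ≥ 0 throughout, so the area is a single integral of |3*sin(3*u)|.
∫[0,pi/3] (3*sin(3*u)) du = 2.

2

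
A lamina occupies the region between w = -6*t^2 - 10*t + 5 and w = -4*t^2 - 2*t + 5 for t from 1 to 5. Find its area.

536/3

On [1, 5], (-6*t^2 - 10*t + 5) - (-4*t^2 - 2*t + 5) = -2*t^2 - 8*t is ≤ 0 throughout, so the area is a single integral of |-2*t^2 - 8*t|.
∫[1,5] (-2*t^2 - 8*t) dt = -536/3; the area of that piece is 536/3.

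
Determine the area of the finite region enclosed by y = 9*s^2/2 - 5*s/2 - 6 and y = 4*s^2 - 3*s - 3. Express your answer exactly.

125/12

Set the curves equal: 9*s^2/2 - 5*s/2 - 6 = 4*s^2 - 3*s - 3, so s^2/2 + s/2 - 3 = 0, which factors as (s - 2)*(s + 3)/2 = 0. The curves meet at s = -3, 2.
On [-3, 2], y = 4*s^2 - 3*s - 3 is on top; that piece has area ∫[-3,2] (-(s^2/2 + s/2 - 3)) ds = 125/12.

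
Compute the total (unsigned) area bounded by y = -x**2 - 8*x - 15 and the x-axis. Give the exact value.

The curve meets the x-axis where -x**2 - 8*x - 15 = 0, i.e. -(x + 3)*(x + 5) = 0, at x = -5, -3.
On [-5, -3] the curve lies above the axis; ∫[-5,-3] (-x**2 - 8*x - 15) dx = 4/3, giving area 4/3.

4/3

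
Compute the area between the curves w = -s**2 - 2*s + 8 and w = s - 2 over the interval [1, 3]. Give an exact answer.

The difference (-s**2 - 2*s + 8) - (s - 2) = -s**2 - 3*s + 10 changes sign at s = 2 inside [1, 3], so split the integral there.
∫[1,2] (-s**2 - 3*s + 10) ds = 19/6.
∫[2,3] (-s**2 - 3*s + 10) ds = -23/6; the area of that piece is 23/6.
Total area = 19/6 + 23/6 = 7.

7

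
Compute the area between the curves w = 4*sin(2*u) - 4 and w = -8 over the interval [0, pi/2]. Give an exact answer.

On [0, pi/2], (4*sin(2*u) - 4) - (-8) = 4*sin(2*u) + 4 is ≥ 0 throughout, so the area is a single integral of |4*sin(2*u) + 4|.
∫[0,pi/2] (4*sin(2*u) + 4) du = 4 + 2*pi.

4 + 2*pi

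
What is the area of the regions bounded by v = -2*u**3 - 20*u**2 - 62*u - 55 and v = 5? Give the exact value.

Set the curves equal: -2*u**3 - 20*u**2 - 62*u - 55 = 5, so -2*u**3 - 20*u**2 - 62*u - 60 = 0, which factors as -2*(u + 2)*(u + 3)*(u + 5) = 0. The curves meet at u = -5, -3, -2.
On [-5, -3], v = 5 is on top; that piece has area ∫[-5,-3] (-(-2*u**3 - 20*u**2 - 62*u - 60)) du = 16/3.
On [-3, -2], v = -2*u**3 - 20*u**2 - 62*u - 55 is on top; that piece has area ∫[-3,-2] (-2*u**3 - 20*u**2 - 62*u - 60) du = 5/6.
Total enclosed area = 16/3 + 5/6 = 37/6.

37/6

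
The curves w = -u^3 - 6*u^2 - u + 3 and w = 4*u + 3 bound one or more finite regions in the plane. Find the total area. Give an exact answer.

131/4

Set the curves equal: -u^3 - 6*u^2 - u + 3 = 4*u + 3, so -u^3 - 6*u^2 - 5*u = 0, which factors as -u*(u + 1)*(u + 5) = 0. The curves meet at u = -5, -1, 0.
On [-5, -1], w = 4*u + 3 is on top; that piece has area ∫[-5,-1] (-(-u^3 - 6*u^2 - 5*u)) du = 32.
On [-1, 0], w = -u^3 - 6*u^2 - u + 3 is on top; that piece has area ∫[-1,0] (-u^3 - 6*u^2 - 5*u) du = 3/4.
Total enclosed area = 32 + 3/4 = 131/4.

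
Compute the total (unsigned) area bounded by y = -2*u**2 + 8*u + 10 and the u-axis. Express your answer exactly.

The curve meets the u-axis where -2*u**2 + 8*u + 10 = 0, i.e. -2*(u - 5)*(u + 1) = 0, at u = -1, 5.
On [-1, 5] the curve lies above the axis; ∫[-1,5] (-2*u**2 + 8*u + 10) du = 72, giving area 72.

72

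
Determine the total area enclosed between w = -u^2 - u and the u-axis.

The curve meets the u-axis where -u^2 - u = 0, i.e. -u*(u + 1) = 0, at u = -1, 0.
On [-1, 0] the curve lies above the axis; ∫[-1,0] (-u^2 - u) du = 1/6, giving area 1/6.

1/6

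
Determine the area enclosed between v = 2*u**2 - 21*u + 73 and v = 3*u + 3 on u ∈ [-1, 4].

On [-1, 4], (2*u**2 - 21*u + 73) - (3*u + 3) = 2*u**2 - 24*u + 70 is ≥ 0 throughout, so the area is a single integral of |2*u**2 - 24*u + 70|.
∫[-1,4] (2*u**2 - 24*u + 70) du = 640/3.

640/3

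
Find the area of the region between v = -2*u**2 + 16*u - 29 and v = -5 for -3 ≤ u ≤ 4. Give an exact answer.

194

The difference (-2*u**2 + 16*u - 29) - (-5) = -2*u**2 + 16*u - 24 changes sign at u = 2 inside [-3, 4], so split the integral there.
∫[-3,2] (-2*u**2 + 16*u - 24) du = -550/3; the area of that piece is 550/3.
∫[2,4] (-2*u**2 + 16*u - 24) du = 32/3.
Total area = 550/3 + 32/3 = 194.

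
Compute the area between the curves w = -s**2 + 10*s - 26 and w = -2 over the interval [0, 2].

92/3

On [0, 2], (-s**2 + 10*s - 26) - (-2) = -s**2 + 10*s - 24 is ≤ 0 throughout, so the area is a single integral of |-s**2 + 10*s - 24|.
∫[0,2] (-s**2 + 10*s - 24) ds = -92/3; the area of that piece is 92/3.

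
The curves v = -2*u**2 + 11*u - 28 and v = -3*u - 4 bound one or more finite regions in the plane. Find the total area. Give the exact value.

1/3

Set the curves equal: -2*u**2 + 11*u - 28 = -3*u - 4, so -2*u**2 + 14*u - 24 = 0, which factors as -2*(u - 4)*(u - 3) = 0. The curves meet at u = 3, 4.
On [3, 4], v = -2*u**2 + 11*u - 28 is on top; that piece has area ∫[3,4] (-2*u**2 + 14*u - 24) du = 1/3.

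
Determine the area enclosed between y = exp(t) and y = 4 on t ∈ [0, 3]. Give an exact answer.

-19 + 16*log(2) + exp(3)

The difference (exp(t)) - (4) = exp(t) - 4 changes sign at t = log(4) inside [0, 3], so split the integral there.
∫[0,log(4)] (exp(t) - 4) dt = 3 - log(256); the area of that piece is -3 + log(256).
∫[log(4),3] (exp(t) - 4) dt = -16 + 8*log(2) + exp(3).
Total area = (-3 + log(256)) + (-16 + 8*log(2) + exp(3)) = -19 + 16*log(2) + exp(3).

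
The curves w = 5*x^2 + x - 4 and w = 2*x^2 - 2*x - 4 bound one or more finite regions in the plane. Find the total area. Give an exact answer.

Set the curves equal: 5*x^2 + x - 4 = 2*x^2 - 2*x - 4, so 3*x^2 + 3*x = 0, which factors as 3*x*(x + 1) = 0. The curves meet at x = -1, 0.
On [-1, 0], w = 2*x^2 - 2*x - 4 is on top; that piece has area ∫[-1,0] (-(3*x^2 + 3*x)) dx = 1/2.

1/2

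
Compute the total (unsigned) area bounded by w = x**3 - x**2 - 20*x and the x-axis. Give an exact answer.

2521/12

The curve meets the x-axis where x**3 - x**2 - 20*x = 0, i.e. x*(x - 5)*(x + 4) = 0, at x = -4, 0, 5.
On [-4, 0] the curve lies above the axis; ∫[-4,0] (x**3 - x**2 - 20*x) dx = 224/3, giving area 224/3.
On [0, 5] the curve lies below the axis; ∫[0,5] (x**3 - x**2 - 20*x) dx = -1625/12, giving area 1625/12.
Total area = 224/3 + 1625/12 = 2521/12.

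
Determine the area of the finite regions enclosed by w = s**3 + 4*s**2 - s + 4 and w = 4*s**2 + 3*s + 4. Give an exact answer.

8

Set the curves equal: s**3 + 4*s**2 - s + 4 = 4*s**2 + 3*s + 4, so s**3 - 4*s = 0, which factors as s*(s - 2)*(s + 2) = 0. The curves meet at s = -2, 0, 2.
On [-2, 0], w = s**3 + 4*s**2 - s + 4 is on top; that piece has area ∫[-2,0] (s**3 - 4*s) ds = 4.
On [0, 2], w = 4*s**2 + 3*s + 4 is on top; that piece has area ∫[0,2] (-(s**3 - 4*s)) ds = 4.
Total enclosed area = 4 + 4 = 8.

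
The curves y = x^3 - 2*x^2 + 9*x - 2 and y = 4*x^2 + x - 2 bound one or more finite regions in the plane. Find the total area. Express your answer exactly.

Set the curves equal: x^3 - 2*x^2 + 9*x - 2 = 4*x^2 + x - 2, so x^3 - 6*x^2 + 8*x = 0, which factors as x*(x - 4)*(x - 2) = 0. The curves meet at x = 0, 2, 4.
On [0, 2], y = x^3 - 2*x^2 + 9*x - 2 is on top; that piece has area ∫[0,2] (x^3 - 6*x^2 + 8*x) dx = 4.
On [2, 4], y = 4*x^2 + x - 2 is on top; that piece has area ∫[2,4] (-(x^3 - 6*x^2 + 8*x)) dx = 4.
Total enclosed area = 4 + 4 = 8.

8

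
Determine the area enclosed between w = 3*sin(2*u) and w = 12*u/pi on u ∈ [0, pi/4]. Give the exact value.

On [0, pi/4], (3*sin(2*u)) - (12*u/pi) = -12*u/pi + 3*sin(2*u) is ≥ 0 throughout, so the area is a single integral of |-12*u/pi + 3*sin(2*u)|.
∫[0,pi/4] (-12*u/pi + 3*sin(2*u)) du = 3/2 - 3*pi/8.

3/2 - 3*pi/8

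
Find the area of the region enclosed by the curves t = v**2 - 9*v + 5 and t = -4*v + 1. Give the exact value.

Both boundary curves give t as a function of v, so integrate with respect to v. Setting them equal: v**2 - 5*v + 4 = 0, i.e. (v - 4)*(v - 1) = 0, so they meet at v = 1, 4.
For v in [1, 4], t = v**2 - 9*v + 5 is on the left; area = ∫[1,4] (-(v**2 - 5*v + 4)) dv = 9/2.

9/2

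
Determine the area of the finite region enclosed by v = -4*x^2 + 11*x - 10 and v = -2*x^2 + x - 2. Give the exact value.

Set the curves equal: -4*x^2 + 11*x - 10 = -2*x^2 + x - 2, so -2*x^2 + 10*x - 8 = 0, which factors as -2*(x - 4)*(x - 1) = 0. The curves meet at x = 1, 4.
On [1, 4], v = -4*x^2 + 11*x - 10 is on top; that piece has area ∫[1,4] (-2*x^2 + 10*x - 8) dx = 9.

9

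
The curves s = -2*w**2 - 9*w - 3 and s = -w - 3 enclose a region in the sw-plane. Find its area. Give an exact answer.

64/3

Both boundary curves give s as a function of w, so integrate with respect to w. Setting them equal: -2*w**2 - 8*w = 0, i.e. -2*w*(w + 4) = 0, so they meet at w = -4, 0.
For w in [-4, 0], s = -2*w**2 - 9*w - 3 is on the right; area = ∫[-4,0] (-2*w**2 - 8*w) dw = 64/3.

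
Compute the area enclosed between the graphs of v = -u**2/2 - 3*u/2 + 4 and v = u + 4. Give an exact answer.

125/12

Set the curves equal: -u**2/2 - 3*u/2 + 4 = u + 4, so -u**2/2 - 5*u/2 = 0, which factors as -u*(u + 5)/2 = 0. The curves meet at u = -5, 0.
On [-5, 0], v = -u**2/2 - 3*u/2 + 4 is on top; that piece has area ∫[-5,0] (-u**2/2 - 5*u/2) du = 125/12.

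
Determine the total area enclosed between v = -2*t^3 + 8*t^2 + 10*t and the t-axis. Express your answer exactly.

The curve meets the t-axis where -2*t^3 + 8*t^2 + 10*t = 0, i.e. -2*t*(t - 5)*(t + 1) = 0, at t = -1, 0, 5.
On [-1, 0] the curve lies below the axis; ∫[-1,0] (-2*t^3 + 8*t^2 + 10*t) dt = -11/6, giving area 11/6.
On [0, 5] the curve lies above the axis; ∫[0,5] (-2*t^3 + 8*t^2 + 10*t) dt = 875/6, giving area 875/6.
Total area = 11/6 + 875/6 = 443/3.

443/3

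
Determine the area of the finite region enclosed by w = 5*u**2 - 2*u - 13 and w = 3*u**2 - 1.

Set the curves equal: 5*u**2 - 2*u - 13 = 3*u**2 - 1, so 2*u**2 - 2*u - 12 = 0, which factors as 2*(u - 3)*(u + 2) = 0. The curves meet at u = -2, 3.
On [-2, 3], w = 3*u**2 - 1 is on top; that piece has area ∫[-2,3] (-(2*u**2 - 2*u - 12)) du = 125/3.

125/3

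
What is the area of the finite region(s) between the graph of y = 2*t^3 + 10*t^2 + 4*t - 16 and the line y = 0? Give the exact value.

The curve meets the t-axis where 2*t^3 + 10*t^2 + 4*t - 16 = 0, i.e. 2*(t - 1)*(t + 2)*(t + 4) = 0, at t = -4, -2, 1.
On [-4, -2] the curve lies above the axis; ∫[-4,-2] (2*t^3 + 10*t^2 + 4*t - 16) dt = 32/3, giving area 32/3.
On [-2, 1] the curve lies below the axis; ∫[-2,1] (2*t^3 + 10*t^2 + 4*t - 16) dt = -63/2, giving area 63/2.
Total area = 32/3 + 63/2 = 253/6.

253/6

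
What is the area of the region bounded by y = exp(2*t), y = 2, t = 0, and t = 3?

-15/2 + 2*log(2) + exp(6)/2

The difference (exp(2*t)) - (2) = exp(2*t) - 2 changes sign at t = log(2)/2 inside [0, 3], so split the integral there.
∫[0,log(2)/2] (exp(2*t) - 2) dt = 1/2 - log(2); the area of that piece is -1/2 + log(2).
∫[log(2)/2,3] (exp(2*t) - 2) dt = -7 + log(2) + exp(6)/2.
Total area = (-1/2 + log(2)) + (-7 + log(2) + exp(6)/2) = -15/2 + 2*log(2) + exp(6)/2.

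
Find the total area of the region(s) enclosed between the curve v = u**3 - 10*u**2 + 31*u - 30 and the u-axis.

The curve meets the u-axis where u**3 - 10*u**2 + 31*u - 30 = 0, i.e. (u - 5)*(u - 3)*(u - 2) = 0, at u = 2, 3, 5.
On [2, 3] the curve lies above the axis; ∫[2,3] (u**3 - 10*u**2 + 31*u - 30) du = 5/12, giving area 5/12.
On [3, 5] the curve lies below the axis; ∫[3,5] (u**3 - 10*u**2 + 31*u - 30) du = -8/3, giving area 8/3.
Total area = 5/12 + 8/3 = 37/12.

37/12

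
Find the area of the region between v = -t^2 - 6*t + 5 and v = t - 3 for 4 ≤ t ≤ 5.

On [4, 5], (-t^2 - 6*t + 5) - (t - 3) = -t^2 - 7*t + 8 is ≤ 0 throughout, so the area is a single integral of |-t^2 - 7*t + 8|.
∫[4,5] (-t^2 - 7*t + 8) dt = -263/6; the area of that piece is 263/6.

263/6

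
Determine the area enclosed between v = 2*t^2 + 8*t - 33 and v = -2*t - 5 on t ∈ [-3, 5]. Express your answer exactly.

The difference (2*t^2 + 8*t - 33) - (-2*t - 5) = 2*t^2 + 10*t - 28 changes sign at t = 2 inside [-3, 5], so split the integral there.
∫[-3,2] (2*t^2 + 10*t - 28) dt = -425/3; the area of that piece is 425/3.
∫[2,5] (2*t^2 + 10*t - 28) dt = 99.
Total area = 425/3 + 99 = 722/3.

722/3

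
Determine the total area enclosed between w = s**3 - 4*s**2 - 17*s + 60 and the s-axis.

3901/12

The curve meets the s-axis where s**3 - 4*s**2 - 17*s + 60 = 0, i.e. (s - 5)*(s - 3)*(s + 4) = 0, at s = -4, 3, 5.
On [-4, 3] the curve lies above the axis; ∫[-4,3] (s**3 - 4*s**2 - 17*s + 60) ds = 3773/12, giving area 3773/12.
On [3, 5] the curve lies below the axis; ∫[3,5] (s**3 - 4*s**2 - 17*s + 60) ds = -32/3, giving area 32/3.
Total area = 3773/12 + 32/3 = 3901/12.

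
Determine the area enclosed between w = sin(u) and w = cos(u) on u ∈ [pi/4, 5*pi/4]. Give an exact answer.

2*sqrt(2)

On [pi/4, 5*pi/4], (sin(u)) - (cos(u)) = sin(u) - cos(u) is ≥ 0 throughout, so the area is a single integral of |sin(u) - cos(u)|.
∫[pi/4,5*pi/4] (sin(u) - cos(u)) du = 2*sqrt(2).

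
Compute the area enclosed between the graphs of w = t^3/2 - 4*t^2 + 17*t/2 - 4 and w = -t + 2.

37/24

Set the curves equal: t^3/2 - 4*t^2 + 17*t/2 - 4 = -t + 2, so t^3/2 - 4*t^2 + 19*t/2 - 6 = 0, which factors as (t - 4)*(t - 3)*(t - 1)/2 = 0. The curves meet at t = 1, 3, 4.
On [1, 3], w = t^3/2 - 4*t^2 + 17*t/2 - 4 is on top; that piece has area ∫[1,3] (t^3/2 - 4*t^2 + 19*t/2 - 6) dt = 4/3.
On [3, 4], w = -t + 2 is on top; that piece has area ∫[3,4] (-(t^3/2 - 4*t^2 + 19*t/2 - 6)) dt = 5/24.
Total enclosed area = 4/3 + 5/24 = 37/24.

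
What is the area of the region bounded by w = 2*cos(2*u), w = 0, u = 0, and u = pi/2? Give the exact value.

2

The difference (2*cos(2*u)) - (0) = 2*cos(2*u) changes sign at u = pi/4 inside [0, pi/2], so split the integral there.
∫[0,pi/4] (2*cos(2*u)) du = 1.
∫[pi/4,pi/2] (2*cos(2*u)) du = -1; the area of that piece is 1.
Total area = 1 + 1 = 2.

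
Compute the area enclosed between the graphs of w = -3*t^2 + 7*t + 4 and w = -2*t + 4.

Set the curves equal: -3*t^2 + 7*t + 4 = -2*t + 4, so -3*t^2 + 9*t = 0, which factors as -3*t*(t - 3) = 0. The curves meet at t = 0, 3.
On [0, 3], w = -3*t^2 + 7*t + 4 is on top; that piece has area ∫[0,3] (-3*t^2 + 9*t) dt = 27/2.

27/2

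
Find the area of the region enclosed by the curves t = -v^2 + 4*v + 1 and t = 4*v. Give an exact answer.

4/3

Both boundary curves give t as a function of v, so integrate with respect to v. Setting them equal: -v^2 + 1 = 0, i.e. -(v - 1)*(v + 1) = 0, so they meet at v = -1, 1.
For v in [-1, 1], t = -v^2 + 4*v + 1 is on the right; area = ∫[-1,1] (-v^2 + 1) dv = 4/3.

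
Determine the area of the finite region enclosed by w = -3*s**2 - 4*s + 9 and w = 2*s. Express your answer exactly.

32

Set the curves equal: -3*s**2 - 4*s + 9 = 2*s, so -3*s**2 - 6*s + 9 = 0, which factors as -3*(s - 1)*(s + 3) = 0. The curves meet at s = -3, 1.
On [-3, 1], w = -3*s**2 - 4*s + 9 is on top; that piece has area ∫[-3,1] (-3*s**2 - 6*s + 9) ds = 32.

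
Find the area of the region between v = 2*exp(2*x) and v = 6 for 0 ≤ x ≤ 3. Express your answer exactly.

-23 + 6*log(3) + exp(6)

The difference (2*exp(2*x)) - (6) = 2*exp(2*x) - 6 changes sign at x = log(3)/2 inside [0, 3], so split the integral there.
∫[0,log(3)/2] (2*exp(2*x) - 6) dx = 2 - log(27); the area of that piece is -2 + log(27).
∫[log(3)/2,3] (2*exp(2*x) - 6) dx = -21 + 3*log(3) + exp(6).
Total area = (-2 + log(27)) + (-21 + 3*log(3) + exp(6)) = -23 + 6*log(3) + exp(6).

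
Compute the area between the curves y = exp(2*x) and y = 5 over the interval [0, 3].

-39/2 + 5*log(5) + exp(6)/2

The difference (exp(2*x)) - (5) = exp(2*x) - 5 changes sign at x = log(5)/2 inside [0, 3], so split the integral there.
∫[0,log(5)/2] (exp(2*x) - 5) dx = 2 - 5*log(5)/2; the area of that piece is -2 + 5*log(5)/2.
∫[log(5)/2,3] (exp(2*x) - 5) dx = -35/2 + 5*log(5)/2 + exp(6)/2.
Total area = (-2 + 5*log(5)/2) + (-35/2 + 5*log(5)/2 + exp(6)/2) = -39/2 + 5*log(5) + exp(6)/2.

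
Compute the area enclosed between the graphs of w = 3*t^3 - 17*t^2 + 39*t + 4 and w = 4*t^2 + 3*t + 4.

71/2

Set the curves equal: 3*t^3 - 17*t^2 + 39*t + 4 = 4*t^2 + 3*t + 4, so 3*t^3 - 21*t^2 + 36*t = 0, which factors as 3*t*(t - 4)*(t - 3) = 0. The curves meet at t = 0, 3, 4.
On [0, 3], w = 3*t^3 - 17*t^2 + 39*t + 4 is on top; that piece has area ∫[0,3] (3*t^3 - 21*t^2 + 36*t) dt = 135/4.
On [3, 4], w = 4*t^2 + 3*t + 4 is on top; that piece has area ∫[3,4] (-(3*t^3 - 21*t^2 + 36*t)) dt = 7/4.
Total enclosed area = 135/4 + 7/4 = 71/2.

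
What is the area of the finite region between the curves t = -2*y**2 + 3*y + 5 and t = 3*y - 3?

Both boundary curves give t as a function of y, so integrate with respect to y. Setting them equal: -2*y**2 + 8 = 0, i.e. -2*(y - 2)*(y + 2) = 0, so they meet at y = -2, 2.
For y in [-2, 2], t = -2*y**2 + 3*y + 5 is on the right; area = ∫[-2,2] (-2*y**2 + 8) dy = 64/3.

64/3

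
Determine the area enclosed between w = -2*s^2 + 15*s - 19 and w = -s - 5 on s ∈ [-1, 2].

104/3

The difference (-2*s^2 + 15*s - 19) - (-s - 5) = -2*s^2 + 16*s - 14 changes sign at s = 1 inside [-1, 2], so split the integral there.
∫[-1,1] (-2*s^2 + 16*s - 14) ds = -88/3; the area of that piece is 88/3.
∫[1,2] (-2*s^2 + 16*s - 14) ds = 16/3.
Total area = 88/3 + 16/3 = 104/3.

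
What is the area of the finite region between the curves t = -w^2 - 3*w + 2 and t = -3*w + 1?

Both boundary curves give t as a function of w, so integrate with respect to w. Setting them equal: -w^2 + 1 = 0, i.e. -(w - 1)*(w + 1) = 0, so they meet at w = -1, 1.
For w in [-1, 1], t = -w^2 - 3*w + 2 is on the right; area = ∫[-1,1] (-w^2 + 1) dw = 4/3.

4/3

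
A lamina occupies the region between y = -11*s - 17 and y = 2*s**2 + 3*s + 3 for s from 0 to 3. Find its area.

On [0, 3], (-11*s - 17) - (2*s**2 + 3*s + 3) = -2*s**2 - 14*s - 20 is ≤ 0 throughout, so the area is a single integral of |-2*s**2 - 14*s - 20|.
∫[0,3] (-2*s**2 - 14*s - 20) ds = -141; the area of that piece is 141.

141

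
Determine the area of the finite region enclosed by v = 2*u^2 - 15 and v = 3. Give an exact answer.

72

Set the curves equal: 2*u^2 - 15 = 3, so 2*u^2 - 18 = 0, which factors as 2*(u - 3)*(u + 3) = 0. The curves meet at u = -3, 3.
On [-3, 3], v = 3 is on top; that piece has area ∫[-3,3] (-(2*u^2 - 18)) du = 72.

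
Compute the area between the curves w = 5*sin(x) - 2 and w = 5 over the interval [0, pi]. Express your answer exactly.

-10 + 7*pi

On [0, pi], (5*sin(x) - 2) - (5) = 5*sin(x) - 7 is ≤ 0 throughout, so the area is a single integral of |5*sin(x) - 7|.
∫[0,pi] (5*sin(x) - 7) dx = 10 - 7*pi; the area of that piece is -10 + 7*pi.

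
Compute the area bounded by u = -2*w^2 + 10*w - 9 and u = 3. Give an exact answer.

1/3

Both boundary curves give u as a function of w, so integrate with respect to w. Setting them equal: -2*w^2 + 10*w - 12 = 0, i.e. -2*(w - 3)*(w - 2) = 0, so they meet at w = 2, 3.
For w in [2, 3], u = -2*w^2 + 10*w - 9 is on the right; area = ∫[2,3] (-2*w^2 + 10*w - 12) dw = 1/3.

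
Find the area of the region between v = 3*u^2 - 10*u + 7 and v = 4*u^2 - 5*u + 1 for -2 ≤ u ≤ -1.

67/6

On [-2, -1], (3*u^2 - 10*u + 7) - (4*u^2 - 5*u + 1) = -u^2 - 5*u + 6 is ≥ 0 throughout, so the area is a single integral of |-u^2 - 5*u + 6|.
∫[-2,-1] (-u^2 - 5*u + 6) du = 67/6.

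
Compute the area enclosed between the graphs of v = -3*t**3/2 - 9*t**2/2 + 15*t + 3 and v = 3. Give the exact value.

Set the curves equal: -3*t**3/2 - 9*t**2/2 + 15*t + 3 = 3, so -3*t**3/2 - 9*t**2/2 + 15*t = 0, which factors as -3*t*(t - 2)*(t + 5)/2 = 0. The curves meet at t = -5, 0, 2.
On [-5, 0], v = 3 is on top; that piece has area ∫[-5,0] (-(-3*t**3/2 - 9*t**2/2 + 15*t)) dt = 1125/8.
On [0, 2], v = -3*t**3/2 - 9*t**2/2 + 15*t + 3 is on top; that piece has area ∫[0,2] (-3*t**3/2 - 9*t**2/2 + 15*t) dt = 12.
Total enclosed area = 1125/8 + 12 = 1221/8.

1221/8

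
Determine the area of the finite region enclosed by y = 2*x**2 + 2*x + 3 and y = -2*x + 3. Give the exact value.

8/3

Set the curves equal: 2*x**2 + 2*x + 3 = -2*x + 3, so 2*x**2 + 4*x = 0, which factors as 2*x*(x + 2) = 0. The curves meet at x = -2, 0.
On [-2, 0], y = -2*x + 3 is on top; that piece has area ∫[-2,0] (-(2*x**2 + 4*x)) dx = 8/3.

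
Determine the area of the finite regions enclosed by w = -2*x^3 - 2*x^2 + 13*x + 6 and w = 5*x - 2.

Set the curves equal: -2*x^3 - 2*x^2 + 13*x + 6 = 5*x - 2, so -2*x^3 - 2*x^2 + 8*x + 8 = 0, which factors as -2*(x - 2)*(x + 1)*(x + 2) = 0. The curves meet at x = -2, -1, 2.
On [-2, -1], w = 5*x - 2 is on top; that piece has area ∫[-2,-1] (-(-2*x^3 - 2*x^2 + 8*x + 8)) dx = 7/6.
On [-1, 2], w = -2*x^3 - 2*x^2 + 13*x + 6 is on top; that piece has area ∫[-1,2] (-2*x^3 - 2*x^2 + 8*x + 8) dx = 45/2.
Total enclosed area = 7/6 + 45/2 = 71/3.

71/3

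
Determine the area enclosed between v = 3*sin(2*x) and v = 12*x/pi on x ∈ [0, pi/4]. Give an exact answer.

On [0, pi/4], (3*sin(2*x)) - (12*x/pi) = -12*x/pi + 3*sin(2*x) is ≥ 0 throughout, so the area is a single integral of |-12*x/pi + 3*sin(2*x)|.
∫[0,pi/4] (-12*x/pi + 3*sin(2*x)) dx = 3/2 - 3*pi/8.

3/2 - 3*pi/8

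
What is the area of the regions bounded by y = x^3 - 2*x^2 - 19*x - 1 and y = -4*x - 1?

Set the curves equal: x^3 - 2*x^2 - 19*x - 1 = -4*x - 1, so x^3 - 2*x^2 - 15*x = 0, which factors as x*(x - 5)*(x + 3) = 0. The curves meet at x = -3, 0, 5.
On [-3, 0], y = x^3 - 2*x^2 - 19*x - 1 is on top; that piece has area ∫[-3,0] (x^3 - 2*x^2 - 15*x) dx = 117/4.
On [0, 5], y = -4*x - 1 is on top; that piece has area ∫[0,5] (-(x^3 - 2*x^2 - 15*x)) dx = 1375/12.
Total enclosed area = 117/4 + 1375/12 = 863/6.

863/6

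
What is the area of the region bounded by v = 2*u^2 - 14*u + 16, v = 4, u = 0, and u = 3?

61/3

The difference (2*u^2 - 14*u + 16) - (4) = 2*u^2 - 14*u + 12 changes sign at u = 1 inside [0, 3], so split the integral there.
∫[0,1] (2*u^2 - 14*u + 12) du = 17/3.
∫[1,3] (2*u^2 - 14*u + 12) du = -44/3; the area of that piece is 44/3.
Total area = 17/3 + 44/3 = 61/3.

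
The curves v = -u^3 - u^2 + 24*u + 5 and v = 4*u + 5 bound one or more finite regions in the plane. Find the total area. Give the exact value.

2521/12

Set the curves equal: -u^3 - u^2 + 24*u + 5 = 4*u + 5, so -u^3 - u^2 + 20*u = 0, which factors as -u*(u - 4)*(u + 5) = 0. The curves meet at u = -5, 0, 4.
On [-5, 0], v = 4*u + 5 is on top; that piece has area ∫[-5,0] (-(-u^3 - u^2 + 20*u)) du = 1625/12.
On [0, 4], v = -u^3 - u^2 + 24*u + 5 is on top; that piece has area ∫[0,4] (-u^3 - u^2 + 20*u) du = 224/3.
Total enclosed area = 1625/12 + 224/3 = 2521/12.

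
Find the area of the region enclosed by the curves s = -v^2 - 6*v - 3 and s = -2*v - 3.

32/3

Both boundary curves give s as a function of v, so integrate with respect to v. Setting them equal: -v^2 - 4*v = 0, i.e. -v*(v + 4) = 0, so they meet at v = -4, 0.
For v in [-4, 0], s = -v^2 - 6*v - 3 is on the right; area = ∫[-4,0] (-v^2 - 4*v) dv = 32/3.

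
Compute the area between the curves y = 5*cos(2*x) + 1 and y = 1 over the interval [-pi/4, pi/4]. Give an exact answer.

On [-pi/4, pi/4], (5*cos(2*x) + 1) - (1) = 5*cos(2*x) is ≥ 0 throughout, so the area is a single integral of |5*cos(2*x)|.
∫[-pi/4,pi/4] (5*cos(2*x)) dx = 5.

5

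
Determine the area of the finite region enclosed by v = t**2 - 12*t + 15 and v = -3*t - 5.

Set the curves equal: t**2 - 12*t + 15 = -3*t - 5, so t**2 - 9*t + 20 = 0, which factors as (t - 5)*(t - 4) = 0. The curves meet at t = 4, 5.
On [4, 5], v = -3*t - 5 is on top; that piece has area ∫[4,5] (-(t**2 - 9*t + 20)) dt = 1/6.

1/6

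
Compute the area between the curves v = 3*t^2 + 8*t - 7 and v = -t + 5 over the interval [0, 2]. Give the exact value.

The difference (3*t^2 + 8*t - 7) - (-t + 5) = 3*t^2 + 9*t - 12 changes sign at t = 1 inside [0, 2], so split the integral there.
∫[0,1] (3*t^2 + 9*t - 12) dt = -13/2; the area of that piece is 13/2.
∫[1,2] (3*t^2 + 9*t - 12) dt = 17/2.
Total area = 13/2 + 17/2 = 15.

15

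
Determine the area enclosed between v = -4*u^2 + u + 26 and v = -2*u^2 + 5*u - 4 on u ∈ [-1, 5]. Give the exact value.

The difference (-4*u^2 + u + 26) - (-2*u^2 + 5*u - 4) = -2*u^2 - 4*u + 30 changes sign at u = 3 inside [-1, 5], so split the integral there.
∫[-1,3] (-2*u^2 - 4*u + 30) du = 256/3.
∫[3,5] (-2*u^2 - 4*u + 30) du = -112/3; the area of that piece is 112/3.
Total area = 256/3 + 112/3 = 368/3.

368/3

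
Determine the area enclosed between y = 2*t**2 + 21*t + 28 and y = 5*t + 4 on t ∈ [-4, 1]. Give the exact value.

The difference (2*t**2 + 21*t + 28) - (5*t + 4) = 2*t**2 + 16*t + 24 changes sign at t = -2 inside [-4, 1], so split the integral there.
∫[-4,-2] (2*t**2 + 16*t + 24) dt = -32/3; the area of that piece is 32/3.
∫[-2,1] (2*t**2 + 16*t + 24) dt = 54.
Total area = 32/3 + 54 = 194/3.

194/3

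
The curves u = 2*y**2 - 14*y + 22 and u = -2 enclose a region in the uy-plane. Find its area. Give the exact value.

Both boundary curves give u as a function of y, so integrate with respect to y. Setting them equal: 2*y**2 - 14*y + 24 = 0, i.e. 2*(y - 4)*(y - 3) = 0, so they meet at y = 3, 4.
For y in [3, 4], u = 2*y**2 - 14*y + 22 is on the left; area = ∫[3,4] (-(2*y**2 - 14*y + 24)) dy = 1/3.

1/3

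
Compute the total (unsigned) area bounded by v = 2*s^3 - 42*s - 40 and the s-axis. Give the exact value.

999/2

The curve meets the s-axis where 2*s^3 - 42*s - 40 = 0, i.e. 2*(s - 5)*(s + 1)*(s + 4) = 0, at s = -4, -1, 5.
On [-4, -1] the curve lies above the axis; ∫[-4,-1] (2*s^3 - 42*s - 40) ds = 135/2, giving area 135/2.
On [-1, 5] the curve lies below the axis; ∫[-1,5] (2*s^3 - 42*s - 40) ds = -432, giving area 432.
Total area = 135/2 + 432 = 999/2.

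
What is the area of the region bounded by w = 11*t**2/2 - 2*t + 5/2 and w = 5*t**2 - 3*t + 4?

16/3

Set the curves equal: 11*t**2/2 - 2*t + 5/2 = 5*t**2 - 3*t + 4, so t**2/2 + t - 3/2 = 0, which factors as (t - 1)*(t + 3)/2 = 0. The curves meet at t = -3, 1.
On [-3, 1], w = 5*t**2 - 3*t + 4 is on top; that piece has area ∫[-3,1] (-(t**2/2 + t - 3/2)) dt = 16/3.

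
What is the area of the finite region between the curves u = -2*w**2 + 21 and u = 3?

Both boundary curves give u as a function of w, so integrate with respect to w. Setting them equal: -2*w**2 + 18 = 0, i.e. -2*(w - 3)*(w + 3) = 0, so they meet at w = -3, 3.
For w in [-3, 3], u = -2*w**2 + 21 is on the right; area = ∫[-3,3] (-2*w**2 + 18) dw = 72.

72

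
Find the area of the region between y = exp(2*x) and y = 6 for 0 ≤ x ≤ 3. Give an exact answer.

-47/2 + 6*log(6) + exp(6)/2

The difference (exp(2*x)) - (6) = exp(2*x) - 6 changes sign at x = log(6)/2 inside [0, 3], so split the integral there.
∫[0,log(6)/2] (exp(2*x) - 6) dx = 5/2 - log(216); the area of that piece is -5/2 + log(216).
∫[log(6)/2,3] (exp(2*x) - 6) dx = -21 + 3*log(6) + exp(6)/2.
Total area = (-5/2 + log(216)) + (-21 + 3*log(6) + exp(6)/2) = -47/2 + 6*log(6) + exp(6)/2.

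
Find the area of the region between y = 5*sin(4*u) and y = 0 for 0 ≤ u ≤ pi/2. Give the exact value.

5

The difference (5*sin(4*u)) - (0) = 5*sin(4*u) changes sign at u = pi/4 inside [0, pi/2], so split the integral there.
∫[0,pi/4] (5*sin(4*u)) du = 5/2.
∫[pi/4,pi/2] (5*sin(4*u)) du = -5/2; the area of that piece is 5/2.
Total area = 5/2 + 5/2 = 5.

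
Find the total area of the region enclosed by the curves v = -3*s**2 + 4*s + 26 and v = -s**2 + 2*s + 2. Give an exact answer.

Set the curves equal: -3*s**2 + 4*s + 26 = -s**2 + 2*s + 2, so -2*s**2 + 2*s + 24 = 0, which factors as -2*(s - 4)*(s + 3) = 0. The curves meet at s = -3, 4.
On [-3, 4], v = -3*s**2 + 4*s + 26 is on top; that piece has area ∫[-3,4] (-2*s**2 + 2*s + 24) ds = 343/3.

343/3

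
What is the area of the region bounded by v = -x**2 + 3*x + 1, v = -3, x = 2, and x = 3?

31/6

On [2, 3], (-x**2 + 3*x + 1) - (-3) = -x**2 + 3*x + 4 is ≥ 0 throughout, so the area is a single integral of |-x**2 + 3*x + 4|.
∫[2,3] (-x**2 + 3*x + 4) dx = 31/6.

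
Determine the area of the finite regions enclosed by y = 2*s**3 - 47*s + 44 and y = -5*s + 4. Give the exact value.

Set the curves equal: 2*s**3 - 47*s + 44 = -5*s + 4, so 2*s**3 - 42*s + 40 = 0, which factors as 2*(s - 4)*(s - 1)*(s + 5) = 0. The curves meet at s = -5, 1, 4.
On [-5, 1], y = 2*s**3 - 47*s + 44 is on top; that piece has area ∫[-5,1] (2*s**3 - 42*s + 40) ds = 432.
On [1, 4], y = -5*s + 4 is on top; that piece has area ∫[1,4] (-(2*s**3 - 42*s + 40)) ds = 135/2.
Total enclosed area = 432 + 135/2 = 999/2.

999/2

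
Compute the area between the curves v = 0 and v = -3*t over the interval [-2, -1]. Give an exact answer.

9/2

On [-2, -1], (0) - (-3*t) = 3*t is ≤ 0 throughout, so the area is a single integral of |3*t|.
∫[-2,-1] (3*t) dt = -9/2; the area of that piece is 9/2.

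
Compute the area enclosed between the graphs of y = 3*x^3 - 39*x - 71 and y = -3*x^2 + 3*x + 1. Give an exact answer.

Set the curves equal: 3*x^3 - 39*x - 71 = -3*x^2 + 3*x + 1, so 3*x^3 + 3*x^2 - 42*x - 72 = 0, which factors as 3*(x - 4)*(x + 2)*(x + 3) = 0. The curves meet at x = -3, -2, 4.
On [-3, -2], y = 3*x^3 - 39*x - 71 is on top; that piece has area ∫[-3,-2] (3*x^3 + 3*x^2 - 42*x - 72) dx = 13/4.
On [-2, 4], y = -3*x^2 + 3*x + 1 is on top; that piece has area ∫[-2,4] (-(3*x^3 + 3*x^2 - 42*x - 72)) dx = 432.
Total enclosed area = 13/4 + 432 = 1741/4.

1741/4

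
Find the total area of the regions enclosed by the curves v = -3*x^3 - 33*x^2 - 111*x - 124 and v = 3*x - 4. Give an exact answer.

37/4

Set the curves equal: -3*x^3 - 33*x^2 - 111*x - 124 = 3*x - 4, so -3*x^3 - 33*x^2 - 114*x - 120 = 0, which factors as -3*(x + 2)*(x + 4)*(x + 5) = 0. The curves meet at x = -5, -4, -2.
On [-5, -4], v = 3*x - 4 is on top; that piece has area ∫[-5,-4] (-(-3*x^3 - 33*x^2 - 114*x - 120)) dx = 5/4.
On [-4, -2], v = -3*x^3 - 33*x^2 - 111*x - 124 is on top; that piece has area ∫[-4,-2] (-3*x^3 - 33*x^2 - 114*x - 120) dx = 8.
Total enclosed area = 5/4 + 8 = 37/4.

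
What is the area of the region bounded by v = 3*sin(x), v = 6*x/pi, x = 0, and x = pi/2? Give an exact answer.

3 - 3*pi/4

On [0, pi/2], (3*sin(x)) - (6*x/pi) = -6*x/pi + 3*sin(x) is ≥ 0 throughout, so the area is a single integral of |-6*x/pi + 3*sin(x)|.
∫[0,pi/2] (-6*x/pi + 3*sin(x)) dx = 3 - 3*pi/4.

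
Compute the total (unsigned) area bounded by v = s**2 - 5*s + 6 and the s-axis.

1/6

The curve meets the s-axis where s**2 - 5*s + 6 = 0, i.e. (s - 3)*(s - 2) = 0, at s = 2, 3.
On [2, 3] the curve lies below the axis; ∫[2,3] (s**2 - 5*s + 6) ds = -1/6, giving area 1/6.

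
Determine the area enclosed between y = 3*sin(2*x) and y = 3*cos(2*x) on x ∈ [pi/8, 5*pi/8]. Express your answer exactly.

3*sqrt(2)

On [pi/8, 5*pi/8], (3*sin(2*x)) - (3*cos(2*x)) = 3*sin(2*x) - 3*cos(2*x) is ≥ 0 throughout, so the area is a single integral of |3*sin(2*x) - 3*cos(2*x)|.
∫[pi/8,5*pi/8] (3*sin(2*x) - 3*cos(2*x)) dx = 3*sqrt(2).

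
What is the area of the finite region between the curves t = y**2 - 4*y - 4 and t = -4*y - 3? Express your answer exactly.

Both boundary curves give t as a function of y, so integrate with respect to y. Setting them equal: y**2 - 1 = 0, i.e. (y - 1)*(y + 1) = 0, so they meet at y = -1, 1.
For y in [-1, 1], t = y**2 - 4*y - 4 is on the left; area = ∫[-1,1] (-(y**2 - 1)) dy = 4/3.

4/3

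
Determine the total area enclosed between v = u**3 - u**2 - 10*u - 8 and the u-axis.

443/6

The curve meets the u-axis where u**3 - u**2 - 10*u - 8 = 0, i.e. (u - 4)*(u + 1)*(u + 2) = 0, at u = -2, -1, 4.
On [-2, -1] the curve lies above the axis; ∫[-2,-1] (u**3 - u**2 - 10*u - 8) du = 11/12, giving area 11/12.
On [-1, 4] the curve lies below the axis; ∫[-1,4] (u**3 - u**2 - 10*u - 8) du = -875/12, giving area 875/12.
Total area = 11/12 + 875/12 = 443/6.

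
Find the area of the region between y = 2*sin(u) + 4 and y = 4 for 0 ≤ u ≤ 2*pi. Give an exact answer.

The difference (2*sin(u) + 4) - (4) = 2*sin(u) changes sign at u = pi inside [0, 2*pi], so split the integral there.
∫[0,pi] (2*sin(u)) du = 4.
∫[pi,2*pi] (2*sin(u)) du = -4; the area of that piece is 4.
Total area = 4 + 4 = 8.

8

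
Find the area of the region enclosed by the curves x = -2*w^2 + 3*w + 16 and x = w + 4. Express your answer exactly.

125/3

Both boundary curves give x as a function of w, so integrate with respect to w. Setting them equal: -2*w^2 + 2*w + 12 = 0, i.e. -2*(w - 3)*(w + 2) = 0, so they meet at w = -2, 3.
For w in [-2, 3], x = -2*w^2 + 3*w + 16 is on the right; area = ∫[-2,3] (-2*w^2 + 2*w + 12) dw = 125/3.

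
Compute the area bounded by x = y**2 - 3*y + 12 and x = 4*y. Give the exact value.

Both boundary curves give x as a function of y, so integrate with respect to y. Setting them equal: y**2 - 7*y + 12 = 0, i.e. (y - 4)*(y - 3) = 0, so they meet at y = 3, 4.
For y in [3, 4], x = y**2 - 3*y + 12 is on the left; area = ∫[3,4] (-(y**2 - 7*y + 12)) dy = 1/6.

1/6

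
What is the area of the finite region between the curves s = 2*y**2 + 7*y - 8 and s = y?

125/3

Both boundary curves give s as a function of y, so integrate with respect to y. Setting them equal: 2*y**2 + 6*y - 8 = 0, i.e. 2*(y - 1)*(y + 4) = 0, so they meet at y = -4, 1.
For y in [-4, 1], s = 2*y**2 + 7*y - 8 is on the left; area = ∫[-4,1] (-(2*y**2 + 6*y - 8)) dy = 125/3.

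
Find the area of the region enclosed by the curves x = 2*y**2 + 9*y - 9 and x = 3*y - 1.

125/3

Both boundary curves give x as a function of y, so integrate with respect to y. Setting them equal: 2*y**2 + 6*y - 8 = 0, i.e. 2*(y - 1)*(y + 4) = 0, so they meet at y = -4, 1.
For y in [-4, 1], x = 2*y**2 + 9*y - 9 is on the left; area = ∫[-4,1] (-(2*y**2 + 6*y - 8)) dy = 125/3.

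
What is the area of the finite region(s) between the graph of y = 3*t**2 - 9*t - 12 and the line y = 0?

The curve meets the t-axis where 3*t**2 - 9*t - 12 = 0, i.e. 3*(t - 4)*(t + 1) = 0, at t = -1, 4.
On [-1, 4] the curve lies below the axis; ∫[-1,4] (3*t**2 - 9*t - 12) dt = -125/2, giving area 125/2.

125/2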